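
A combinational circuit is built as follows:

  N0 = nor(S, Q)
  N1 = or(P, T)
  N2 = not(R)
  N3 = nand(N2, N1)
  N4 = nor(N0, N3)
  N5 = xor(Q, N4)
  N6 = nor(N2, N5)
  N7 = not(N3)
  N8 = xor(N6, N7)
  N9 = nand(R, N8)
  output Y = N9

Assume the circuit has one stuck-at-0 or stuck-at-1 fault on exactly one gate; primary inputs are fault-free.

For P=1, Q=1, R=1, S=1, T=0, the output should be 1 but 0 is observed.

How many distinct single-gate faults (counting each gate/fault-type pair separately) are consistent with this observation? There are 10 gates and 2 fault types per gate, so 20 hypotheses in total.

7

Fault-free: N0=0, N1=1, N2=0, N3=1, N4=0, N5=1, N6=0, N7=0, N8=0, N9=1 → 1. Observed 0.
  N0: none of the 2 fault types match ✗
  N1: none of the 2 fault types match ✗
  N2: stuck-at-1 ✓; others ✗
  N3: none of the 2 fault types match ✗
  N4: stuck-at-1 ✓; others ✗
  N5: stuck-at-0 ✓; others ✗
  N6: stuck-at-1 ✓; others ✗
  N7: stuck-at-1 ✓; others ✗
  N8: stuck-at-1 ✓; others ✗
  N9: stuck-at-0 ✓; others ✗
Consistent faults: {N2 stuck-at-1, N4 stuck-at-1, N5 stuck-at-0, N6 stuck-at-1, N7 stuck-at-1, N8 stuck-at-1, N9 stuck-at-0} — 7 in all.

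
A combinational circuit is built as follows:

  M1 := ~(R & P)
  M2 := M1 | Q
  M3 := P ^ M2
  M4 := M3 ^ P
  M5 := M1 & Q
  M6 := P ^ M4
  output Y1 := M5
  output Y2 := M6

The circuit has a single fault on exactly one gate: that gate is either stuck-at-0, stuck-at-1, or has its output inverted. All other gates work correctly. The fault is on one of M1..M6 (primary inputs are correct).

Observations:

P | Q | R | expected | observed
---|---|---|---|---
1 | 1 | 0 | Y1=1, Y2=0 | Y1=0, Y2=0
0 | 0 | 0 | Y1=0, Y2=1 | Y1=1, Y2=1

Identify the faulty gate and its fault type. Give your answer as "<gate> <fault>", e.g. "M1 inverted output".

M5 inverted output

Fault-free values for test 1 (P=1, Q=1, R=0): M1=1, M2=1, M3=0, M4=1, M5=1, M6=0, giving Y1=1, Y2=0. Observed Y1=0, Y2=0.
Test 1: faults giving observed Y1=0, Y2=0 are {M1 stuck-at-0, M1 inverted output, M5 stuck-at-0, M5 inverted output}.
Test 2 (P=0, Q=0, R=0): fault-free M1=1, M2=1, M3=1, M4=1, M5=0, M6=1 → Y1=0, Y2=1; observed Y1=1, Y2=1. Eliminates M1 stuck-at-0, M1 inverted output, M5 stuck-at-0.
Only M5 inverted output is consistent with every test.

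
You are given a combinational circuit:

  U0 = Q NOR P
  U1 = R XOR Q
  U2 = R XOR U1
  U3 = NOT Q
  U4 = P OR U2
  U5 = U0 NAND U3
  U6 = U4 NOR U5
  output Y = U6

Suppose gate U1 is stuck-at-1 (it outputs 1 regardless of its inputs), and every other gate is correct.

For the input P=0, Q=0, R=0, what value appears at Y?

Propagate with U1 forced: U0=1, U1=1 [stuck-at-1], U2=1, U3=1, U4=1, U5=0, U6=0.
So Y = 0. (Without the fault it would be 1.)

0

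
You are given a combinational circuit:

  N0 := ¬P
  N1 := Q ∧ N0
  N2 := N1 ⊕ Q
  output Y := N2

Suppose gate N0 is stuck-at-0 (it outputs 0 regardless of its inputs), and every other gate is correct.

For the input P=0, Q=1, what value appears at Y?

1

Propagate with N0 forced: N0=0 [stuck-at-0], N1=0, N2=1.
So Y = 1. (Without the fault it would be 0.)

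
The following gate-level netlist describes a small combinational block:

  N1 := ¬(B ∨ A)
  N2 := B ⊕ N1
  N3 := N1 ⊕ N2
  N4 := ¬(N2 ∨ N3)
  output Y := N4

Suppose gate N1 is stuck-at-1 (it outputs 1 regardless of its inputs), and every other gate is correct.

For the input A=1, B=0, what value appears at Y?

Propagate with N1 forced: N1=1 [stuck-at-1], N2=1, N3=0, N4=0.
So Y = 0. (Without the fault it would be 1.)

0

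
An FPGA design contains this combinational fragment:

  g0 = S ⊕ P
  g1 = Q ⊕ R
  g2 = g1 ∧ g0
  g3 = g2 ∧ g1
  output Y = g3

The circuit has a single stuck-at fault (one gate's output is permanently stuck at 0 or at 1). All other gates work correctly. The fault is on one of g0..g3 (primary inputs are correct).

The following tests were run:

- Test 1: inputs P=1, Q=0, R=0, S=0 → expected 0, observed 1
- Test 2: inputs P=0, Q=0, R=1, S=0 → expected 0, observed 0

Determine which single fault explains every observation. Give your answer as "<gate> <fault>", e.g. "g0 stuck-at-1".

Fault-free values for test 1 (P=1, Q=0, R=0, S=0): g0=1, g1=0, g2=0, g3=0, giving Y=0. Observed 1.
Test 1: faults giving observed 1 are {g1 stuck-at-1, g3 stuck-at-1}.
Test 2 (P=0, Q=0, R=1, S=0): fault-free g0=0, g1=1, g2=0, g3=0 → 0; observed 0. Eliminates g3 stuck-at-1.
Only g1 stuck-at-1 is consistent with every test.

g1 stuck-at-1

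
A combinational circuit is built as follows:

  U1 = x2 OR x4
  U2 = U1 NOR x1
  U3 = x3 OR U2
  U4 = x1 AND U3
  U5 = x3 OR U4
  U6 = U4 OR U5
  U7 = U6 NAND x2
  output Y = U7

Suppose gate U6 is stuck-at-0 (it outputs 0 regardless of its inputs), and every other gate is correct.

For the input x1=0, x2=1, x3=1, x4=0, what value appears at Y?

Propagate with U6 forced: U1=1, U2=0, U3=1, U4=0, U5=1, U6=0 [stuck-at-0], U7=1.
So Y = 1. (Without the fault it would be 0.)

1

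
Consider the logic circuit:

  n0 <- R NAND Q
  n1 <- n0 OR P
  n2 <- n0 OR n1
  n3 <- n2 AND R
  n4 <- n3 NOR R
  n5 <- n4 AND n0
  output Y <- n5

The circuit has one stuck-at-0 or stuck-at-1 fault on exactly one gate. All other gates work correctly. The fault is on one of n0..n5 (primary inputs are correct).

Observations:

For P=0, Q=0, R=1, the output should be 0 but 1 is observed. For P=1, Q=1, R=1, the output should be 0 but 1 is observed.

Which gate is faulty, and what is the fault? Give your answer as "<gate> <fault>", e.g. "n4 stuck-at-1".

Fault-free values for test 1 (P=0, Q=0, R=1): n0=1, n1=1, n2=1, n3=1, n4=0, n5=0, giving Y=0. Observed 1.
Test 1: faults giving observed 1 are {n4 stuck-at-1, n5 stuck-at-1}.
Test 2 (P=1, Q=1, R=1): fault-free n0=0, n1=1, n2=1, n3=1, n4=0, n5=0 → 0; observed 1. Eliminates n4 stuck-at-1.
Only n5 stuck-at-1 is consistent with every test.

n5 stuck-at-1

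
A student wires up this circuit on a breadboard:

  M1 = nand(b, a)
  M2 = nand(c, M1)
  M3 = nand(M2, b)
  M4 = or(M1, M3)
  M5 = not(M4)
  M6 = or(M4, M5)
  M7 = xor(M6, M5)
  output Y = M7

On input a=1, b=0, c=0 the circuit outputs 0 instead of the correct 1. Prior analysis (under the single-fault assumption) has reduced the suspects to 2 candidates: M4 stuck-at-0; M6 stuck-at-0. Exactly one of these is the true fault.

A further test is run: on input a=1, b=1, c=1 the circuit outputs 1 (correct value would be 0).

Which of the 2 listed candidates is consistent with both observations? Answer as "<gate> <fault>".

Evaluate each candidate on input a=1, b=1, c=1:
  M4 stuck-at-0: M1=0, M2=1, M3=0, M4=0 [stuck-at-0], M5=1, M6=1, M7=0 → 0 — eliminated
  M6 stuck-at-0: M1=0, M2=1, M3=0, M4=0, M5=1, M6=0 [stuck-at-0], M7=1 → 1 — matches
Only M6 stuck-at-0 reproduces the observed 1.

M6 stuck-at-0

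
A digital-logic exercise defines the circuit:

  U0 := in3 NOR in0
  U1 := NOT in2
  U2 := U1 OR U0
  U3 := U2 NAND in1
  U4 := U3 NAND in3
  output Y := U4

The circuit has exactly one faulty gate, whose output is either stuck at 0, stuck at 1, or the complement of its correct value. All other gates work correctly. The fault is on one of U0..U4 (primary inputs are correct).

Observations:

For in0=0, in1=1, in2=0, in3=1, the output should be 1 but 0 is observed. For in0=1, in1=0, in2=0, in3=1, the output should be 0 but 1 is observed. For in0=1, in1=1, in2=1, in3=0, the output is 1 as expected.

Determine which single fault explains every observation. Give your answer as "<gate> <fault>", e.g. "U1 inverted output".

U3 inverted output

Fault-free values for test 1 (in0=0, in1=1, in2=0, in3=1): U0=0, U1=1, U2=1, U3=0, U4=1, giving Y=1. Observed 0.
Test 1: faults giving observed 0 are {U1 stuck-at-0, U1 inverted output, U2 stuck-at-0, U2 inverted output, U3 stuck-at-1, U3 inverted output, U4 stuck-at-0, U4 inverted output}.
Test 2 (in0=1, in1=0, in2=0, in3=1): fault-free U0=0, U1=1, U2=1, U3=1, U4=0 → 0; observed 1. Eliminates U1 stuck-at-0, U1 inverted output, U2 stuck-at-0, U2 inverted output, U3 stuck-at-1, U4 stuck-at-0.
Test 3 (in0=1, in1=1, in2=1, in3=0): fault-free U0=0, U1=0, U2=0, U3=1, U4=1 → 1; observed 1. Eliminates U4 inverted output.
Only U3 inverted output is consistent with every test.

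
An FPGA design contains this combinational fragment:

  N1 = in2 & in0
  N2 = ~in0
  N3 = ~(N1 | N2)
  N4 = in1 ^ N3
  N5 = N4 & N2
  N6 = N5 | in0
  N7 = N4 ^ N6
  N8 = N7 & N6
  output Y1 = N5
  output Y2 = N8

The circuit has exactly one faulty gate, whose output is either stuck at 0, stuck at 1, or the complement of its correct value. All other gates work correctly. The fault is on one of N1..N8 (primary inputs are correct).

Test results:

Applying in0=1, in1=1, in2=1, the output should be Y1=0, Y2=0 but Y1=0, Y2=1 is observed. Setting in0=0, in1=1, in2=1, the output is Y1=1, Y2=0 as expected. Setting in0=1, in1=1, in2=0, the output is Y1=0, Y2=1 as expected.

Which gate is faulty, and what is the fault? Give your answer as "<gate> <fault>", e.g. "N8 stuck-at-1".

N1 stuck-at-0

Fault-free values for test 1 (in0=1, in1=1, in2=1): N1=1, N2=0, N3=0, N4=1, N5=0, N6=1, N7=0, N8=0, giving Y1=0, Y2=0. Observed Y1=0, Y2=1.
Test 1: faults giving observed Y1=0, Y2=1 are {N1 stuck-at-0, N1 inverted output, N3 stuck-at-1, N3 inverted output, N4 stuck-at-0, N4 inverted output, N7 stuck-at-1, N7 inverted output, N8 stuck-at-1, N8 inverted output}.
Test 2 (in0=0, in1=1, in2=1): fault-free N1=0, N2=1, N3=0, N4=1, N5=1, N6=1, N7=0, N8=0 → Y1=1, Y2=0; observed Y1=1, Y2=0. Eliminates N3 stuck-at-1, N3 inverted output, N4 stuck-at-0, N4 inverted output, N7 stuck-at-1, N7 inverted output, N8 stuck-at-1, N8 inverted output.
Test 3 (in0=1, in1=1, in2=0): fault-free N1=0, N2=0, N3=1, N4=0, N5=0, N6=1, N7=1, N8=1 → Y1=0, Y2=1; observed Y1=0, Y2=1. Eliminates N1 inverted output.
Only N1 stuck-at-0 is consistent with every test.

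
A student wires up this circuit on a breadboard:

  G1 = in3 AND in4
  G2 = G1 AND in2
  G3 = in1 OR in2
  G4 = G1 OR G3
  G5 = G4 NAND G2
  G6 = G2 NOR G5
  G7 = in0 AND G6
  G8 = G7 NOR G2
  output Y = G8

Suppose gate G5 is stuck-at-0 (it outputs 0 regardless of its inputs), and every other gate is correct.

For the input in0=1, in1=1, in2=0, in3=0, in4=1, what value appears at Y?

Propagate with G5 forced: G1=0, G2=0, G3=1, G4=1, G5=0 [stuck-at-0], G6=1, G7=1, G8=0.
So Y = 0. (Without the fault it would be 1.)

0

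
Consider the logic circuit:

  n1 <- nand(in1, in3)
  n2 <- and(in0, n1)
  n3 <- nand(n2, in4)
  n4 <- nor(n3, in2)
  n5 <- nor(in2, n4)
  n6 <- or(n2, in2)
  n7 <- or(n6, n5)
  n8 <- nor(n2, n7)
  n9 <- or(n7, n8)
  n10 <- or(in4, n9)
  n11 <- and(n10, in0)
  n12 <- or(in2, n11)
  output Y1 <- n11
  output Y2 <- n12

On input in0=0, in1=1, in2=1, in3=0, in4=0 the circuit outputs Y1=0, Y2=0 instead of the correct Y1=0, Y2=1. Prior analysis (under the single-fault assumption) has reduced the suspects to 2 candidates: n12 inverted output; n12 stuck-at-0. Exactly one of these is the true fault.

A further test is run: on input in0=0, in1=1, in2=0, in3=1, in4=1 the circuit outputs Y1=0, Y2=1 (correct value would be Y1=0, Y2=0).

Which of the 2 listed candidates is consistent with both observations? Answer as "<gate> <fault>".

Evaluate each candidate on input in0=0, in1=1, in2=0, in3=1, in4=1:
  n12 inverted output: n1=0, n2=0, n3=1, n4=0, n5=1, n6=0, n7=1, n8=0, n9=1, n10=1, n11=0, n12=1 [inverted output] → Y1=0, Y2=1 — matches
  n12 stuck-at-0: n1=0, n2=0, n3=1, n4=0, n5=1, n6=0, n7=1, n8=0, n9=1, n10=1, n11=0, n12=0 [stuck-at-0] → Y1=0, Y2=0 — eliminated
Only n12 inverted output reproduces the observed Y1=0, Y2=1.

n12 inverted output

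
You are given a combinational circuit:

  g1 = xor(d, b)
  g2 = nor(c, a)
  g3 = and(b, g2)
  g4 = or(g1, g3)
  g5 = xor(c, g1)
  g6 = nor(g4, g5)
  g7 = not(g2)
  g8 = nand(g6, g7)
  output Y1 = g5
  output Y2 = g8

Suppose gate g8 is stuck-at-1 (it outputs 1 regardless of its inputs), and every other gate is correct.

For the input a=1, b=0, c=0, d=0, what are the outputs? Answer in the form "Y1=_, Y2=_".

Propagate with g8 forced: g1=0, g2=0, g3=0, g4=0, g5=0, g6=1, g7=1, g8=1 [stuck-at-1].
So the outputs are Y1=0, Y2=1. (Without the fault they would be Y1=0, Y2=0.)

Y1=0, Y2=1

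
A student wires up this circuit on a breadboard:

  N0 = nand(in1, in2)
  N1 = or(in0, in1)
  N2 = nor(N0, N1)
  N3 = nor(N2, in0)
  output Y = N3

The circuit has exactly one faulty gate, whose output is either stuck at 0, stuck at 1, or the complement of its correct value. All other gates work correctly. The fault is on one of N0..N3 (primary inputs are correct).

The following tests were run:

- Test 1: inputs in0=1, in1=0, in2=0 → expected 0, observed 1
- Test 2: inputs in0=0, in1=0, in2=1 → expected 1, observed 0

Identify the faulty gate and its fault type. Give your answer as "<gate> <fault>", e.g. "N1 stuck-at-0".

Fault-free values for test 1 (in0=1, in1=0, in2=0): N0=1, N1=1, N2=0, N3=0, giving Y=0. Observed 1.
Test 1: faults giving observed 1 are {N3 stuck-at-1, N3 inverted output}.
Test 2 (in0=0, in1=0, in2=1): fault-free N0=1, N1=0, N2=0, N3=1 → 1; observed 0. Eliminates N3 stuck-at-1.
Only N3 inverted output is consistent with every test.

N3 inverted output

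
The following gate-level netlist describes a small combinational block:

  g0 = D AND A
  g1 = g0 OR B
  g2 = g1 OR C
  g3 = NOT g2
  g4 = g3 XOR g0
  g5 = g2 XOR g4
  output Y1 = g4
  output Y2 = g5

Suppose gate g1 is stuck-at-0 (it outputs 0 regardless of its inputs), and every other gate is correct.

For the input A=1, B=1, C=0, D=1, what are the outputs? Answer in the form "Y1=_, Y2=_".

Propagate with g1 forced: g0=1, g1=0 [stuck-at-0], g2=0, g3=1, g4=0, g5=0.
So the outputs are Y1=0, Y2=0. (Without the fault they would be Y1=1, Y2=0.)

Y1=0, Y2=0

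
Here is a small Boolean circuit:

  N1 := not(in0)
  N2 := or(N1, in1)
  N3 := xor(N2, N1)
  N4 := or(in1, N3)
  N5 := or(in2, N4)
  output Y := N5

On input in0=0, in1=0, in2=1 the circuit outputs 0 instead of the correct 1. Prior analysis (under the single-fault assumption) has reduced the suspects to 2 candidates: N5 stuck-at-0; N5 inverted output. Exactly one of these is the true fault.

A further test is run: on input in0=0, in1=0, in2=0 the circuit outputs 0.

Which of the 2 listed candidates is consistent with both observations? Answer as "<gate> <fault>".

N5 stuck-at-0

Evaluate each candidate on input in0=0, in1=0, in2=0:
  N5 stuck-at-0: N1=1, N2=1, N3=0, N4=0, N5=0 [stuck-at-0] → 0 — matches
  N5 inverted output: N1=1, N2=1, N3=0, N4=0, N5=1 [inverted output] → 1 — eliminated
Only N5 stuck-at-0 reproduces the observed 0.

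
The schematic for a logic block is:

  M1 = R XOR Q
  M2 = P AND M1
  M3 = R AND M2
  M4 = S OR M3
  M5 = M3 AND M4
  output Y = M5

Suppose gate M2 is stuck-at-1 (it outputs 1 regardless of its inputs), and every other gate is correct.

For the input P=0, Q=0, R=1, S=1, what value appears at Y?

1

Propagate with M2 forced: M1=1, M2=1 [stuck-at-1], M3=1, M4=1, M5=1.
So Y = 1. (Without the fault it would be 0.)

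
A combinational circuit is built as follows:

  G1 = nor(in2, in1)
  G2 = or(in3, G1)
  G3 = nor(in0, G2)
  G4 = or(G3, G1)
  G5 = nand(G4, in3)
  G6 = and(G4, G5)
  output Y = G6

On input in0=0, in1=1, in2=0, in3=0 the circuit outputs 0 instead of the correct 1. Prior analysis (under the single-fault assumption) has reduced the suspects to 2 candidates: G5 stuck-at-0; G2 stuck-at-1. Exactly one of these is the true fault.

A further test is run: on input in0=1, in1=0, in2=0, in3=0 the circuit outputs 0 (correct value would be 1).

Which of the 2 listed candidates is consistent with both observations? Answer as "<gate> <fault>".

Evaluate each candidate on input in0=1, in1=0, in2=0, in3=0:
  G5 stuck-at-0: G1=1, G2=1, G3=0, G4=1, G5=0 [stuck-at-0], G6=0 → 0 — matches
  G2 stuck-at-1: G1=1, G2=1 [stuck-at-1], G3=0, G4=1, G5=1, G6=1 → 1 — eliminated
Only G5 stuck-at-0 reproduces the observed 0.

G5 stuck-at-0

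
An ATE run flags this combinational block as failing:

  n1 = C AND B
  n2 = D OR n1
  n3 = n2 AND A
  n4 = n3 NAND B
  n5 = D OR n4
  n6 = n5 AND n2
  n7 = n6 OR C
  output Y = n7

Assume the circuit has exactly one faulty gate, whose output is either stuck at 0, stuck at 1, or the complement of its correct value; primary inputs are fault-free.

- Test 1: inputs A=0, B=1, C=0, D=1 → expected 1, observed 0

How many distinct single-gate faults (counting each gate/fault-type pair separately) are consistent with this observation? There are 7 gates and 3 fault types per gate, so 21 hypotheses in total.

Fault-free: n1=0, n2=1, n3=0, n4=1, n5=1, n6=1, n7=1 → 1. Observed 0.
  n1: none of the 3 fault types match ✗
  n2: stuck-at-0, inverted output ✓; others ✗
  n3: none of the 3 fault types match ✗
  n4: none of the 3 fault types match ✗
  n5: stuck-at-0, inverted output ✓; others ✗
  n6: stuck-at-0, inverted output ✓; others ✗
  n7: stuck-at-0, inverted output ✓; others ✗
Consistent faults: {n2 stuck-at-0, n2 inverted output, n5 stuck-at-0, n5 inverted output, n6 stuck-at-0, n6 inverted output, n7 stuck-at-0, n7 inverted output} — 8 in all.

8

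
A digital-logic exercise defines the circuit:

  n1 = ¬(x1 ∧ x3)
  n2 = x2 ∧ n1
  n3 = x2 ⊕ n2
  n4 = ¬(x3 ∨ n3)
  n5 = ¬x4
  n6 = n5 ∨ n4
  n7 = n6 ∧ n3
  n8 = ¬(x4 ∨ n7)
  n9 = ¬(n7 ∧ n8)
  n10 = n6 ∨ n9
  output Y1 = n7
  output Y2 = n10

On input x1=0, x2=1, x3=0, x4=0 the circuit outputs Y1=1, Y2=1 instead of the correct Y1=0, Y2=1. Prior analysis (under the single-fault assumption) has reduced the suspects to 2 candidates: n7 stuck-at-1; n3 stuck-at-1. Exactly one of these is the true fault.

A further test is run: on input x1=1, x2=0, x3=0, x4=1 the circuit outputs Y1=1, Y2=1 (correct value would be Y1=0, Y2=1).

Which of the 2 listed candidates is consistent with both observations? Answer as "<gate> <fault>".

Evaluate each candidate on input x1=1, x2=0, x3=0, x4=1:
  n7 stuck-at-1: n1=1, n2=0, n3=0, n4=1, n5=0, n6=1, n7=1 [stuck-at-1], n8=0, n9=1, n10=1 → Y1=1, Y2=1 — matches
  n3 stuck-at-1: n1=1, n2=0, n3=1 [stuck-at-1], n4=0, n5=0, n6=0, n7=0, n8=0, n9=1, n10=1 → Y1=0, Y2=1 — eliminated
Only n7 stuck-at-1 reproduces the observed Y1=1, Y2=1.

n7 stuck-at-1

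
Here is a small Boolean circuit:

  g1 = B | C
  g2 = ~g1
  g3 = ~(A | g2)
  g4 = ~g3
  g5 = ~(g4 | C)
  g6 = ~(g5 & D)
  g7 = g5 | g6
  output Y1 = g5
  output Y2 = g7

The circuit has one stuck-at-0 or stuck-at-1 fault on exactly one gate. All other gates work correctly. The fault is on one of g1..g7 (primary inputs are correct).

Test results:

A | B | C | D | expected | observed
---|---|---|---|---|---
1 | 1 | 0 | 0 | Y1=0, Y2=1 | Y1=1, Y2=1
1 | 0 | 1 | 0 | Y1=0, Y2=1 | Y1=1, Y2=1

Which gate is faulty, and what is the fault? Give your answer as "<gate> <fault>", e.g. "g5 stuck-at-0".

Fault-free values for test 1 (A=1, B=1, C=0, D=0): g1=1, g2=0, g3=0, g4=1, g5=0, g6=1, g7=1, giving Y1=0, Y2=1. Observed Y1=1, Y2=1.
Test 1: faults giving observed Y1=1, Y2=1 are {g3 stuck-at-1, g4 stuck-at-0, g5 stuck-at-1}.
Test 2 (A=1, B=0, C=1, D=0): fault-free g1=1, g2=0, g3=0, g4=1, g5=0, g6=1, g7=1 → Y1=0, Y2=1; observed Y1=1, Y2=1. Eliminates g3 stuck-at-1, g4 stuck-at-0.
Only g5 stuck-at-1 is consistent with every test.

g5 stuck-at-1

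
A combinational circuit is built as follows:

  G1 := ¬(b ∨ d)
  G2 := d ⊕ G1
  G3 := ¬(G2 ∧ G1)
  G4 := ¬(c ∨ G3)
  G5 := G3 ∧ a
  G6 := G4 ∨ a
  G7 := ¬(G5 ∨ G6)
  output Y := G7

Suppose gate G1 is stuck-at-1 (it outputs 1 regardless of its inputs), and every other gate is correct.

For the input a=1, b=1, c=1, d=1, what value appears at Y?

Propagate with G1 forced: G1=1 [stuck-at-1], G2=0, G3=1, G4=0, G5=1, G6=1, G7=0.
So Y = 0. (Same as the fault-free value — the fault is masked on this input.)

0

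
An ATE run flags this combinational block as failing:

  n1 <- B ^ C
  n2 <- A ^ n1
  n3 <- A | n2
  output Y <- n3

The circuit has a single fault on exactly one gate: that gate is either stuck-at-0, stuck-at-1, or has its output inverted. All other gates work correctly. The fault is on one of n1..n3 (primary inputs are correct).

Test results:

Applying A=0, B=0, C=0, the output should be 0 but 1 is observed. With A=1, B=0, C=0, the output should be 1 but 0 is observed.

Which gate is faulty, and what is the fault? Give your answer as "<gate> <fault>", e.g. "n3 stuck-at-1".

Fault-free values for test 1 (A=0, B=0, C=0): n1=0, n2=0, n3=0, giving Y=0. Observed 1.
Test 1: faults giving observed 1 are {n1 stuck-at-1, n1 inverted output, n2 stuck-at-1, n2 inverted output, n3 stuck-at-1, n3 inverted output}.
Test 2 (A=1, B=0, C=0): fault-free n1=0, n2=1, n3=1 → 1; observed 0. Eliminates n1 stuck-at-1, n1 inverted output, n2 stuck-at-1, n2 inverted output, n3 stuck-at-1.
Only n3 inverted output is consistent with every test.

n3 inverted output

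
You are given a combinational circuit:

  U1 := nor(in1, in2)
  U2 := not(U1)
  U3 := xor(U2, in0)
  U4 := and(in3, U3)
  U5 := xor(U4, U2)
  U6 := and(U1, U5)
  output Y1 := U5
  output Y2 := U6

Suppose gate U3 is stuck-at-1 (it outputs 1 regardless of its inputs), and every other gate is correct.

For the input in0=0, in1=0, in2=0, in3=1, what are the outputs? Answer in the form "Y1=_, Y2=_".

Y1=1, Y2=1

Propagate with U3 forced: U1=1, U2=0, U3=1 [stuck-at-1], U4=1, U5=1, U6=1.
So the outputs are Y1=1, Y2=1. (Without the fault they would be Y1=0, Y2=0.)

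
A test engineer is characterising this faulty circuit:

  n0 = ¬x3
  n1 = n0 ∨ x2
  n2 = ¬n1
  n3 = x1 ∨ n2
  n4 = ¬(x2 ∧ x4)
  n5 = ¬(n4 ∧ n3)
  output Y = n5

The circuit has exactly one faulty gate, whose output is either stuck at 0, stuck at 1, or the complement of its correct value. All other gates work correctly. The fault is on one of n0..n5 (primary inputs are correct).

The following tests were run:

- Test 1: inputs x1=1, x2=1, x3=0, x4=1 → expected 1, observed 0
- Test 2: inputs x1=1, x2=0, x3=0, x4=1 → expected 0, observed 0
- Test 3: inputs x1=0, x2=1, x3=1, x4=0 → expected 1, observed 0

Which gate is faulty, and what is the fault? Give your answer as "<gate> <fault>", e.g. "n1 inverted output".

Fault-free values for test 1 (x1=1, x2=1, x3=0, x4=1): n0=1, n1=1, n2=0, n3=1, n4=0, n5=1, giving Y=1. Observed 0.
Test 1: faults giving observed 0 are {n4 stuck-at-1, n4 inverted output, n5 stuck-at-0, n5 inverted output}.
Test 2 (x1=1, x2=0, x3=0, x4=1): fault-free n0=1, n1=1, n2=0, n3=1, n4=1, n5=0 → 0; observed 0. Eliminates n4 inverted output, n5 inverted output.
Test 3 (x1=0, x2=1, x3=1, x4=0): fault-free n0=0, n1=1, n2=0, n3=0, n4=1, n5=1 → 1; observed 0. Eliminates n4 stuck-at-1.
Only n5 stuck-at-0 is consistent with every test.

n5 stuck-at-0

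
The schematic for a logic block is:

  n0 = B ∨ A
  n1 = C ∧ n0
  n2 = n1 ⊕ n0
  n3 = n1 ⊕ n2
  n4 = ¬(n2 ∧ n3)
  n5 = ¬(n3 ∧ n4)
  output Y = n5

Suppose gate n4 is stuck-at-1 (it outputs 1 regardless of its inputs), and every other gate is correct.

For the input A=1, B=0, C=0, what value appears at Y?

0

Propagate with n4 forced: n0=1, n1=0, n2=1, n3=1, n4=1 [stuck-at-1], n5=0.
So Y = 0. (Without the fault it would be 1.)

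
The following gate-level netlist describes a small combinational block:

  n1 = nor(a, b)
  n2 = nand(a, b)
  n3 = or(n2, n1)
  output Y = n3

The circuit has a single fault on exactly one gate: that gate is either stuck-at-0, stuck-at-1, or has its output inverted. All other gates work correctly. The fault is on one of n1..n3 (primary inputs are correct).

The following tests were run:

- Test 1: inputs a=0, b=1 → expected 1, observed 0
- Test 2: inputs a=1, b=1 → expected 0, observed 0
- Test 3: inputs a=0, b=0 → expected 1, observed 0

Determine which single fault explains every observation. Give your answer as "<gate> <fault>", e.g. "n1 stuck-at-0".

n3 stuck-at-0

Fault-free values for test 1 (a=0, b=1): n1=0, n2=1, n3=1, giving Y=1. Observed 0.
Test 1: faults giving observed 0 are {n2 stuck-at-0, n2 inverted output, n3 stuck-at-0, n3 inverted output}.
Test 2 (a=1, b=1): fault-free n1=0, n2=0, n3=0 → 0; observed 0. Eliminates n2 inverted output, n3 inverted output.
Test 3 (a=0, b=0): fault-free n1=1, n2=1, n3=1 → 1; observed 0. Eliminates n2 stuck-at-0.
Only n3 stuck-at-0 is consistent with every test.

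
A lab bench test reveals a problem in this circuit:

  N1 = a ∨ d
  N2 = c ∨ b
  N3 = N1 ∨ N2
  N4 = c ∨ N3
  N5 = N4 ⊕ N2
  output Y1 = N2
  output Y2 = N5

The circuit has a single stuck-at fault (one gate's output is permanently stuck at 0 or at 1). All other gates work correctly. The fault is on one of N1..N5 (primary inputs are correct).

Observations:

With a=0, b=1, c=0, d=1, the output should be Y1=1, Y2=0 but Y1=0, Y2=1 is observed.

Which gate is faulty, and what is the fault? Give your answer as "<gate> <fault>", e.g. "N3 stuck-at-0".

N2 stuck-at-0

Fault-free values for test 1 (a=0, b=1, c=0, d=1): N1=1, N2=1, N3=1, N4=1, N5=0, giving Y1=1, Y2=0. Observed Y1=0, Y2=1.
Test 1: faults giving observed Y1=0, Y2=1 are {N2 stuck-at-0}.
Only N2 stuck-at-0 is consistent with every test.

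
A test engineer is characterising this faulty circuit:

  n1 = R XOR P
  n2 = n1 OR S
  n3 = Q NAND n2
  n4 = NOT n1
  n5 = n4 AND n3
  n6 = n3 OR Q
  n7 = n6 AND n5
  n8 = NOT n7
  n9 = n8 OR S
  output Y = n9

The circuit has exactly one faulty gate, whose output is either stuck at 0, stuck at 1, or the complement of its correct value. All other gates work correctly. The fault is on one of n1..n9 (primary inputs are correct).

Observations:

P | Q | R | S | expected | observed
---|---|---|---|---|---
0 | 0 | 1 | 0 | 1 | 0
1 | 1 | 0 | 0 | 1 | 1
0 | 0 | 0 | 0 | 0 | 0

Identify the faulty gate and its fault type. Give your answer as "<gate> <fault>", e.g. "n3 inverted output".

n4 stuck-at-1

Fault-free values for test 1 (P=0, Q=0, R=1, S=0): n1=1, n2=1, n3=1, n4=0, n5=0, n6=1, n7=0, n8=1, n9=1, giving Y=1. Observed 0.
Test 1: faults giving observed 0 are {n1 stuck-at-0, n1 inverted output, n4 stuck-at-1, n4 inverted output, n5 stuck-at-1, n5 inverted output, n7 stuck-at-1, n7 inverted output, n8 stuck-at-0, n8 inverted output, n9 stuck-at-0, n9 inverted output}.
Test 2 (P=1, Q=1, R=0, S=0): fault-free n1=1, n2=1, n3=0, n4=0, n5=0, n6=1, n7=0, n8=1, n9=1 → 1; observed 1. Eliminates n1 stuck-at-0, n1 inverted output, n5 stuck-at-1, n5 inverted output, n7 stuck-at-1, n7 inverted output, n8 stuck-at-0, n8 inverted output, n9 stuck-at-0, n9 inverted output.
Test 3 (P=0, Q=0, R=0, S=0): fault-free n1=0, n2=0, n3=1, n4=1, n5=1, n6=1, n7=1, n8=0, n9=0 → 0; observed 0. Eliminates n4 inverted output.
Only n4 stuck-at-1 is consistent with every test.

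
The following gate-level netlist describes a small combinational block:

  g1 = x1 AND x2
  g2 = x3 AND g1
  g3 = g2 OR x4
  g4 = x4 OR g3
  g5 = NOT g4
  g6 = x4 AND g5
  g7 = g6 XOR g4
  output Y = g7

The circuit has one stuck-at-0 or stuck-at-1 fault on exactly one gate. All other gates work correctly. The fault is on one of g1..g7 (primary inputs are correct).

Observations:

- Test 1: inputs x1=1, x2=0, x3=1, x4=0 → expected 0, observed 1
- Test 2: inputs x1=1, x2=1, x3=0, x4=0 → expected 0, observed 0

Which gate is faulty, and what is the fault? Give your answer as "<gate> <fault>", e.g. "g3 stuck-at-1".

g1 stuck-at-1

Fault-free values for test 1 (x1=1, x2=0, x3=1, x4=0): g1=0, g2=0, g3=0, g4=0, g5=1, g6=0, g7=0, giving Y=0. Observed 1.
Test 1: faults giving observed 1 are {g1 stuck-at-1, g2 stuck-at-1, g3 stuck-at-1, g4 stuck-at-1, g6 stuck-at-1, g7 stuck-at-1}.
Test 2 (x1=1, x2=1, x3=0, x4=0): fault-free g1=1, g2=0, g3=0, g4=0, g5=1, g6=0, g7=0 → 0; observed 0. Eliminates g2 stuck-at-1, g3 stuck-at-1, g4 stuck-at-1, g6 stuck-at-1, g7 stuck-at-1.
Only g1 stuck-at-1 is consistent with every test.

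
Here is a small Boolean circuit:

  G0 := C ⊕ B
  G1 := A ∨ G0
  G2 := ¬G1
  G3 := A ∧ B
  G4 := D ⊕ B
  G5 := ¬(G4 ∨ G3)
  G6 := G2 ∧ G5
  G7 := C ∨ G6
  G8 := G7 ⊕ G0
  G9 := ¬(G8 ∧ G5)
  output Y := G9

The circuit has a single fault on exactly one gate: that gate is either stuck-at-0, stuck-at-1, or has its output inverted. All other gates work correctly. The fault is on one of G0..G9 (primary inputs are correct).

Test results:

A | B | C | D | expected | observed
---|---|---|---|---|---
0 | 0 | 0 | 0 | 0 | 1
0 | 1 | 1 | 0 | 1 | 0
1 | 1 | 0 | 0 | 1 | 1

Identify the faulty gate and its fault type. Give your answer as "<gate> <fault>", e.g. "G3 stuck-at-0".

G4 inverted output

Fault-free values for test 1 (A=0, B=0, C=0, D=0): G0=0, G1=0, G2=1, G3=0, G4=0, G5=1, G6=1, G7=1, G8=1, G9=0, giving Y=0. Observed 1.
Test 1: faults giving observed 1 are {G1 stuck-at-1, G1 inverted output, G2 stuck-at-0, G2 inverted output, G3 stuck-at-1, G3 inverted output, G4 stuck-at-1, G4 inverted output, G5 stuck-at-0, G5 inverted output, G6 stuck-at-0, G6 inverted output, G7 stuck-at-0, G7 inverted output, G8 stuck-at-0, G8 inverted output, G9 stuck-at-1, G9 inverted output}.
Test 2 (A=0, B=1, C=1, D=0): fault-free G0=0, G1=0, G2=1, G3=0, G4=1, G5=0, G6=0, G7=1, G8=1, G9=1 → 1; observed 0. Eliminates G1 stuck-at-1, G1 inverted output, G2 stuck-at-0, G2 inverted output, G3 stuck-at-1, G3 inverted output, G4 stuck-at-1, G5 stuck-at-0, G6 stuck-at-0, G6 inverted output, G7 stuck-at-0, G7 inverted output, G8 stuck-at-0, G8 inverted output, G9 stuck-at-1.
Test 3 (A=1, B=1, C=0, D=0): fault-free G0=1, G1=1, G2=0, G3=1, G4=1, G5=0, G6=0, G7=0, G8=1, G9=1 → 1; observed 1. Eliminates G5 inverted output, G9 inverted output.
Only G4 inverted output is consistent with every test.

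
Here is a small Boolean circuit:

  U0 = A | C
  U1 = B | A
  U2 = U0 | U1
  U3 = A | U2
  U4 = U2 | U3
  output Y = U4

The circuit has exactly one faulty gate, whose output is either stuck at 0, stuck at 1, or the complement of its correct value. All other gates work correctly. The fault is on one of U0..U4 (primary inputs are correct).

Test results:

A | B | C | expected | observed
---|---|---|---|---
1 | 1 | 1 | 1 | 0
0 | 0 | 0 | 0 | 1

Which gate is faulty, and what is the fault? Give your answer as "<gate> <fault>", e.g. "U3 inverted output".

U4 inverted output

Fault-free values for test 1 (A=1, B=1, C=1): U0=1, U1=1, U2=1, U3=1, U4=1, giving Y=1. Observed 0.
Test 1: faults giving observed 0 are {U4 stuck-at-0, U4 inverted output}.
Test 2 (A=0, B=0, C=0): fault-free U0=0, U1=0, U2=0, U3=0, U4=0 → 0; observed 1. Eliminates U4 stuck-at-0.
Only U4 inverted output is consistent with every test.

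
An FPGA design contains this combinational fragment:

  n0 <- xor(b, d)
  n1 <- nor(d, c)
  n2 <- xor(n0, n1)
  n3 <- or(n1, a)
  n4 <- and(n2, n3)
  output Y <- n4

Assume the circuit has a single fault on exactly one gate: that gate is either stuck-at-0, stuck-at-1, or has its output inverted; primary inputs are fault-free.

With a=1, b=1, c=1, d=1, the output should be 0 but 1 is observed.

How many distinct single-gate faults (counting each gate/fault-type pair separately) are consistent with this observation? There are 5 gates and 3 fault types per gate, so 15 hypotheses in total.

8

Fault-free: n0=0, n1=0, n2=0, n3=1, n4=0 → 0. Observed 1.
  n0: stuck-at-1, inverted output ✓; others ✗
  n1: stuck-at-1, inverted output ✓; others ✗
  n2: stuck-at-1, inverted output ✓; others ✗
  n3: none of the 3 fault types match ✗
  n4: stuck-at-1, inverted output ✓; others ✗
Consistent faults: {n0 stuck-at-1, n0 inverted output, n1 stuck-at-1, n1 inverted output, n2 stuck-at-1, n2 inverted output, n4 stuck-at-1, n4 inverted output} — 8 in all.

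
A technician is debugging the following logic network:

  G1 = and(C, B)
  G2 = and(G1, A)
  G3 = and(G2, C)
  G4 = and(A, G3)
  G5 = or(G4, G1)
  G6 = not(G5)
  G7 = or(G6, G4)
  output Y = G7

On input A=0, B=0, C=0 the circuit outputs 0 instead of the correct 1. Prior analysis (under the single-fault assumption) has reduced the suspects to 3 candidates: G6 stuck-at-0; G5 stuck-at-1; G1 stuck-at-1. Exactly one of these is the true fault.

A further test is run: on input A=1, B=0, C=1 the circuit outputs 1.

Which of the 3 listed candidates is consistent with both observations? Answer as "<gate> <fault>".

Evaluate each candidate on input A=1, B=0, C=1:
  G6 stuck-at-0: G1=0, G2=0, G3=0, G4=0, G5=0, G6=0 [stuck-at-0], G7=0 → 0 — eliminated
  G5 stuck-at-1: G1=0, G2=0, G3=0, G4=0, G5=1 [stuck-at-1], G6=0, G7=0 → 0 — eliminated
  G1 stuck-at-1: G1=1 [stuck-at-1], G2=1, G3=1, G4=1, G5=1, G6=0, G7=1 → 1 — matches
Only G1 stuck-at-1 reproduces the observed 1.

G1 stuck-at-1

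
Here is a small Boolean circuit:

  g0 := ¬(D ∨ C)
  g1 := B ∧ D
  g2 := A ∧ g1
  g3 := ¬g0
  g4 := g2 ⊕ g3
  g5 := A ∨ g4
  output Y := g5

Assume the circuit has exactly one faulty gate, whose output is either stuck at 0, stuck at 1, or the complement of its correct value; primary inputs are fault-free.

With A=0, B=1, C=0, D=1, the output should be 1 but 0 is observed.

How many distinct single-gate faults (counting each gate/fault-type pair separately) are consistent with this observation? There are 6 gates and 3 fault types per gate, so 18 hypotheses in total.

Fault-free: g0=0, g1=1, g2=0, g3=1, g4=1, g5=1 → 1. Observed 0.
  g0: stuck-at-1, inverted output ✓; others ✗
  g1: none of the 3 fault types match ✗
  g2: stuck-at-1, inverted output ✓; others ✗
  g3: stuck-at-0, inverted output ✓; others ✗
  g4: stuck-at-0, inverted output ✓; others ✗
  g5: stuck-at-0, inverted output ✓; others ✗
Consistent faults: {g0 stuck-at-1, g0 inverted output, g2 stuck-at-1, g2 inverted output, g3 stuck-at-0, g3 inverted output, g4 stuck-at-0, g4 inverted output, g5 stuck-at-0, g5 inverted output} — 10 in all.

10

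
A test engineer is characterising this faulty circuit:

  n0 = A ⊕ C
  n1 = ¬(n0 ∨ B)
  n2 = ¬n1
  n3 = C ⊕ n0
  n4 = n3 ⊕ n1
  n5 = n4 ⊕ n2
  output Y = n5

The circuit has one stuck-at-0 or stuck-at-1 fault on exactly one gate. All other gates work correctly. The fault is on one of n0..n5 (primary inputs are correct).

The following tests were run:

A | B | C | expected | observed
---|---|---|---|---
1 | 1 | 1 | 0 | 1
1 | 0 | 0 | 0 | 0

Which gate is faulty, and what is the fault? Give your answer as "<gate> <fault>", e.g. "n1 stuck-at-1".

n0 stuck-at-1

Fault-free values for test 1 (A=1, B=1, C=1): n0=0, n1=0, n2=1, n3=1, n4=1, n5=0, giving Y=0. Observed 1.
Test 1: faults giving observed 1 are {n0 stuck-at-1, n2 stuck-at-0, n3 stuck-at-0, n4 stuck-at-0, n5 stuck-at-1}.
Test 2 (A=1, B=0, C=0): fault-free n0=1, n1=0, n2=1, n3=1, n4=1, n5=0 → 0; observed 0. Eliminates n2 stuck-at-0, n3 stuck-at-0, n4 stuck-at-0, n5 stuck-at-1.
Only n0 stuck-at-1 is consistent with every test.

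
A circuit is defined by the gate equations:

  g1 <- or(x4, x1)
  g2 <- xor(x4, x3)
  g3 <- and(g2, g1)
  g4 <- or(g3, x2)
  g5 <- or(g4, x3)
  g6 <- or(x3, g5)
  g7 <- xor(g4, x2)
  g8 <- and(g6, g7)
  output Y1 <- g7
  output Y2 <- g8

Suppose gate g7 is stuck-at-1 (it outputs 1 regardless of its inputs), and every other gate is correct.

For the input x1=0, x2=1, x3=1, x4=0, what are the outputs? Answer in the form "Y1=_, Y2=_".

Propagate with g7 forced: g1=0, g2=1, g3=0, g4=1, g5=1, g6=1, g7=1 [stuck-at-1], g8=1.
So the outputs are Y1=1, Y2=1. (Without the fault they would be Y1=0, Y2=0.)

Y1=1, Y2=1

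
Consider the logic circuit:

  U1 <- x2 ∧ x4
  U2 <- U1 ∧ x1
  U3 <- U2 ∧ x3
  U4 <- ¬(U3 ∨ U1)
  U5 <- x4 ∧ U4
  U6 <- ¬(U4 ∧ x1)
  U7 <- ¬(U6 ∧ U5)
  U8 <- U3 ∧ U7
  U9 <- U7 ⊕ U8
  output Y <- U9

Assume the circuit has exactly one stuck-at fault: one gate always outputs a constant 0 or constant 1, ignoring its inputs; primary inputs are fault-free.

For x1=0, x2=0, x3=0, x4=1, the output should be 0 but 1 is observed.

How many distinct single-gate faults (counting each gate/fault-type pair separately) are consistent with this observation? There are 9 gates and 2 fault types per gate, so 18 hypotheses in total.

Fault-free: U1=0, U2=0, U3=0, U4=1, U5=1, U6=1, U7=0, U8=0, U9=0 → 0. Observed 1.
  U1: stuck-at-1 ✓; others ✗
  U2: none of the 2 fault types match ✗
  U3: none of the 2 fault types match ✗
  U4: stuck-at-0 ✓; others ✗
  U5: stuck-at-0 ✓; others ✗
  U6: stuck-at-0 ✓; others ✗
  U7: stuck-at-1 ✓; others ✗
  U8: stuck-at-1 ✓; others ✗
  U9: stuck-at-1 ✓; others ✗
Consistent faults: {U1 stuck-at-1, U4 stuck-at-0, U5 stuck-at-0, U6 stuck-at-0, U7 stuck-at-1, U8 stuck-at-1, U9 stuck-at-1} — 7 in all.

7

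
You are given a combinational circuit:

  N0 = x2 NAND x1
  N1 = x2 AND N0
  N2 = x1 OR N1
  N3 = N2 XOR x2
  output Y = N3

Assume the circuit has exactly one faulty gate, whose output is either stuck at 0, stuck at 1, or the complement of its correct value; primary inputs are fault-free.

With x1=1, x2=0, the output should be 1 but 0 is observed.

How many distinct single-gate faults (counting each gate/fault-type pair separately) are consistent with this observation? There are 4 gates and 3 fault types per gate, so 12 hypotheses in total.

4

Fault-free: N0=1, N1=0, N2=1, N3=1 → 1. Observed 0.
  N0 stuck-at-0: output 1 ✗
  N0 stuck-at-1: output 1 ✗
  N0 inverted output: output 1 ✗
  N1 stuck-at-0: output 1 ✗
  N1 stuck-at-1: output 1 ✗
  N1 inverted output: output 1 ✗
  N2 stuck-at-0: output 0 ✓
  N2 stuck-at-1: output 1 ✗
  N2 inverted output: output 0 ✓
  N3 stuck-at-0: output 0 ✓
  N3 stuck-at-1: output 1 ✗
  N3 inverted output: output 0 ✓
Consistent faults: {N2 stuck-at-0, N2 inverted output, N3 stuck-at-0, N3 inverted output} — 4 in all.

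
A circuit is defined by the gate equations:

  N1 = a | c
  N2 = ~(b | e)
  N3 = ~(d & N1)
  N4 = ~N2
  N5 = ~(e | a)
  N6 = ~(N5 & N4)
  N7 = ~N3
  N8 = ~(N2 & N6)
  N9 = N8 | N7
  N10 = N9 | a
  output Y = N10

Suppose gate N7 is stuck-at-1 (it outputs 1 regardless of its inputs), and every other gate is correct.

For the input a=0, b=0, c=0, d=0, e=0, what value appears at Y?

Propagate with N7 forced: N1=0, N2=1, N3=1, N4=0, N5=1, N6=1, N7=1 [stuck-at-1], N8=0, N9=1, N10=1.
So Y = 1. (Without the fault it would be 0.)

1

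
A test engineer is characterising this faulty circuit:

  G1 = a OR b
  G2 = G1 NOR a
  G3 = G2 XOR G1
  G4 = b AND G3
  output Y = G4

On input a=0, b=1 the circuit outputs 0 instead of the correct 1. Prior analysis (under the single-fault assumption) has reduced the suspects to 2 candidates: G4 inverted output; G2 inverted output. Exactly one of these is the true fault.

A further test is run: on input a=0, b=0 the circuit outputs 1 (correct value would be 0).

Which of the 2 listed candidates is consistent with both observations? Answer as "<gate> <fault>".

G4 inverted output

Evaluate each candidate on input a=0, b=0:
  G4 inverted output: G1=0, G2=1, G3=1, G4=1 [inverted output] → 1 — matches
  G2 inverted output: G1=0, G2=0 [inverted output], G3=0, G4=0 → 0 — eliminated
Only G4 inverted output reproduces the observed 1.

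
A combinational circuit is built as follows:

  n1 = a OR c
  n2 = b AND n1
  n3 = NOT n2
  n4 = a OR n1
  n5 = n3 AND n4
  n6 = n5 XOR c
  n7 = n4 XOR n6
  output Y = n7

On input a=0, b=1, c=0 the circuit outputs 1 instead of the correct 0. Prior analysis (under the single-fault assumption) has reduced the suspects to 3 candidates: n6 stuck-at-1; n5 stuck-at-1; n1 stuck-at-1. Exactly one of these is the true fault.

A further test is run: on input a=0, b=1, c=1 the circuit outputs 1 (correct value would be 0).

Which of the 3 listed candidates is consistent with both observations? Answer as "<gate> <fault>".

Evaluate each candidate on input a=0, b=1, c=1:
  n6 stuck-at-1: n1=1, n2=1, n3=0, n4=1, n5=0, n6=1 [stuck-at-1], n7=0 → 0 — eliminated
  n5 stuck-at-1: n1=1, n2=1, n3=0, n4=1, n5=1 [stuck-at-1], n6=0, n7=1 → 1 — matches
  n1 stuck-at-1: n1=1 [stuck-at-1], n2=1, n3=0, n4=1, n5=0, n6=1, n7=0 → 0 — eliminated
Only n5 stuck-at-1 reproduces the observed 1.

n5 stuck-at-1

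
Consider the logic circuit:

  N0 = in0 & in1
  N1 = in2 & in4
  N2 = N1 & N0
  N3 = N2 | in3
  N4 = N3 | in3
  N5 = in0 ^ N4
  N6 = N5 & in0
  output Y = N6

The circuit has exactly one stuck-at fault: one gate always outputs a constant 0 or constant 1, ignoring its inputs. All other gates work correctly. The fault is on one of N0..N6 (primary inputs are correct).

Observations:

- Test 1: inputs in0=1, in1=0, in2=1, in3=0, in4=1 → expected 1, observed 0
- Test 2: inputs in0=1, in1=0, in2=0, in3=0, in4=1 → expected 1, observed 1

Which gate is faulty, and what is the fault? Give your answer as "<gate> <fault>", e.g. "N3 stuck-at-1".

Fault-free values for test 1 (in0=1, in1=0, in2=1, in3=0, in4=1): N0=0, N1=1, N2=0, N3=0, N4=0, N5=1, N6=1, giving Y=1. Observed 0.
Test 1: faults giving observed 0 are {N0 stuck-at-1, N2 stuck-at-1, N3 stuck-at-1, N4 stuck-at-1, N5 stuck-at-0, N6 stuck-at-0}.
Test 2 (in0=1, in1=0, in2=0, in3=0, in4=1): fault-free N0=0, N1=0, N2=0, N3=0, N4=0, N5=1, N6=1 → 1; observed 1. Eliminates N2 stuck-at-1, N3 stuck-at-1, N4 stuck-at-1, N5 stuck-at-0, N6 stuck-at-0.
Only N0 stuck-at-1 is consistent with every test.

N0 stuck-at-1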